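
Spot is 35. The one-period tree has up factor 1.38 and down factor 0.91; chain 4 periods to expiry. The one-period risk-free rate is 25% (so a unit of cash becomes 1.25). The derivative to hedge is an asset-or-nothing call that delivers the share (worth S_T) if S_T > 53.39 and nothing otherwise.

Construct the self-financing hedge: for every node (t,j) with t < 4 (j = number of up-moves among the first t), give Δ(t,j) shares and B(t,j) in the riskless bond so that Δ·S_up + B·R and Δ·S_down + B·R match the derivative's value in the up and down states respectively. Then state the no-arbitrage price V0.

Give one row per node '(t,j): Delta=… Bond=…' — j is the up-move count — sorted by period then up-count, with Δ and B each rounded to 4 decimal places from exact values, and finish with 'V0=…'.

(0,0): Delta=1.1799 Bond=-7.2678
(1,0): Delta=1.5822 Bond=-21.8967
(1,1): Delta=1.0785 Bond=-4.1861
(2,0): Delta=2.3449 Bond=-49.4782
(2,1): Delta=1.3899 Bond=-18.9181
(2,2): Delta=1.0000 Bond=0.0000
(3,0): Delta=0.0000 Bond=0.0000
(3,1): Delta=2.9362 Bond=-85.4954
(3,2): Delta=1.0000 Bond=0.0000
(3,3): Delta=1.0000 Bond=0.0000
V0=34.0296

Under the risk-neutral measure, an up-move has probability p* = (R−d)/(u−d) = 0.7234 and values discount at R = 1.25.
Terminal values V(4,·): V(4,0)=0.0000, V(4,1)=0.0000, V(4,2)=55.1962, V(4,3)=83.7041, V(4,4)=126.9359
Node (3,0) S=26.3750: V=(p*·0.0000+(1−p*)·0.0000)/1.25=0.0000; Δ=(0.0000−0.0000)/(36.3975−24.0012)=0.0000; B=V−Δ·S=0.0000
Node (3,1) S=39.9972: V=(p*·55.1962+(1−p*)·0.0000)/1.25=31.9433; Δ=(55.1962−0.0000)/(55.1962−36.3975)=2.9362; B=V−Δ·S=-85.4954
Node (3,2) S=60.6551: V=(p*·83.7041+(1−p*)·55.1962)/1.25=60.6551; Δ=(83.7041−55.1962)/(83.7041−55.1962)=1.0000; B=V−Δ·S=0.0000
Node (3,3) S=91.9825: V=(p*·126.9359+(1−p*)·83.7041)/1.25=91.9825; Δ=(126.9359−83.7041)/(126.9359−83.7041)=1.0000; B=V−Δ·S=0.0000
Node (2,0) S=28.9835: V=(p*·31.9433+(1−p*)·0.0000)/1.25=18.4863; Δ=(31.9433−0.0000)/(39.9972−26.3750)=2.3449; B=V−Δ·S=-49.4782
Node (2,1) S=43.9530: V=(p*·60.6551+(1−p*)·31.9433)/1.25=42.1709; Δ=(60.6551−31.9433)/(60.6551−39.9972)=1.3899; B=V−Δ·S=-18.9181
Node (2,2) S=66.6540: V=(p*·91.9825+(1−p*)·60.6551)/1.25=66.6540; Δ=(91.9825−60.6551)/(91.9825−60.6551)=1.0000; B=V−Δ·S=0.0000
Node (1,0) S=31.8500: V=(p*·42.1709+(1−p*)·18.4863)/1.25=28.4959; Δ=(42.1709−18.4863)/(43.9530−28.9835)=1.5822; B=V−Δ·S=-21.8967
Node (1,1) S=48.3000: V=(p*·66.6540+(1−p*)·42.1709)/1.25=47.9057; Δ=(66.6540−42.1709)/(66.6540−43.9530)=1.0785; B=V−Δ·S=-4.1861
Node (0,0) S=35.0000: V=(p*·47.9057+(1−p*)·28.4959)/1.25=34.0296; Δ=(47.9057−28.4959)/(48.3000−31.8500)=1.1799; B=V−Δ·S=-7.2678
Root portfolio cost Δ·35+B reproduces V0=34.0296.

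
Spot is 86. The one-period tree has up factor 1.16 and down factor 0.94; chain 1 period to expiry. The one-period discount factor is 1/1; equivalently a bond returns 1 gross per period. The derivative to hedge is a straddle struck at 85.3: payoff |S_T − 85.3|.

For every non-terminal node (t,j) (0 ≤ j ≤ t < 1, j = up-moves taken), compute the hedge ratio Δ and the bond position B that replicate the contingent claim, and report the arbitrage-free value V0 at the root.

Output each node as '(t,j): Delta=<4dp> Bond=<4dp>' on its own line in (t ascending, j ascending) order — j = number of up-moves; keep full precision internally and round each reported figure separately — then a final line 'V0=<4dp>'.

(0,0): Delta=0.5285 Bond=-38.2673
V0=7.1873

Risk-neutral probability p* = (R−d)/(u−d) = (1−0.94)/(1.16−0.94) = 0.2727.
Payoff layer (t=1): V(1,0)=4.4600, V(1,1)=14.4600
Node (0,0) S=86.0000: V=(p*·14.4600+(1−p*)·4.4600)/1=7.1873; Δ=(14.4600−4.4600)/(99.7600−80.8400)=0.5285; B=V−Δ·S=-38.2673
Check: Δ(0,0)·S0 + B(0,0) = 7.1873 = V0.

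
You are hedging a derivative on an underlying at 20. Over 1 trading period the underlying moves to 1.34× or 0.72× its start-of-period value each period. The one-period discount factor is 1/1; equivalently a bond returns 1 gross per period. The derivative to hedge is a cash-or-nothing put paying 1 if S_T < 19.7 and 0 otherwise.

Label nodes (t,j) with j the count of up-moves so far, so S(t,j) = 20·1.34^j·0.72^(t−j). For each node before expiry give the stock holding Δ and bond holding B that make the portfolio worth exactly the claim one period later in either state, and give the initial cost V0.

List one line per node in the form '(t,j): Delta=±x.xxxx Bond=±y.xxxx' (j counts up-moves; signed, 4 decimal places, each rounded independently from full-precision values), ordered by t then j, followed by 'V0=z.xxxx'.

The replicating-portfolio and risk-neutral prices coincide; use p* = (1−0.72)/(1.34−0.72) = 0.4516 for the latter.
At expiry t=1: V(1,0)=1.0000, V(1,1)=0.0000
(0,0): S=20.0000. Δ = (V_up−V_dn)/(S_up−S_dn) = (0.0000−1.0000)/(26.8000−14.4000) = -0.0806. V = [p*·0.0000 + (1−p*)·1.0000]/1 = 0.5484. B = V − Δ·S = 2.1613.
Each (Δ,B) replicates both successor values, so the strategy is self-financing and V0 is arbitrage-free.

(0,0): Delta=-0.0806 Bond=2.1613
V0=0.5484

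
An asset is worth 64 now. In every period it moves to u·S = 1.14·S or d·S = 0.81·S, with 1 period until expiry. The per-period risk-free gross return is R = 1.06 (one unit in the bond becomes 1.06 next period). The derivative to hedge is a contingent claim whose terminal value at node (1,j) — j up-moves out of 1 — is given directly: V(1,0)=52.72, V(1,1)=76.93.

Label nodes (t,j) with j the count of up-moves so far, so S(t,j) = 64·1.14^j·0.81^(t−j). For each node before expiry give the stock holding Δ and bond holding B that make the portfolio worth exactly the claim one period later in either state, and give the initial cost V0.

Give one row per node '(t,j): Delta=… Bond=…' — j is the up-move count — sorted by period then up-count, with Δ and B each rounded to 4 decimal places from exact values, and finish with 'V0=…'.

(0,0): Delta=1.1463 Bond=-6.3250
V0=67.0386

No-arbitrage ⇒ martingale measure with p* = (R−d)/(u−d) = 0.7576.
Payoff layer (t=1): V(1,0)=52.7200, V(1,1)=76.9300
(0,0): S=64.0000. Δ = (V_up−V_dn)/(S_up−S_dn) = (76.9300−52.7200)/(72.9600−51.8400) = 1.1463. V = [p*·76.9300 + (1−p*)·52.7200]/1.06 = 67.0386. B = V − Δ·S = -6.3250.
Root portfolio cost Δ·64+B reproduces V0=67.0386.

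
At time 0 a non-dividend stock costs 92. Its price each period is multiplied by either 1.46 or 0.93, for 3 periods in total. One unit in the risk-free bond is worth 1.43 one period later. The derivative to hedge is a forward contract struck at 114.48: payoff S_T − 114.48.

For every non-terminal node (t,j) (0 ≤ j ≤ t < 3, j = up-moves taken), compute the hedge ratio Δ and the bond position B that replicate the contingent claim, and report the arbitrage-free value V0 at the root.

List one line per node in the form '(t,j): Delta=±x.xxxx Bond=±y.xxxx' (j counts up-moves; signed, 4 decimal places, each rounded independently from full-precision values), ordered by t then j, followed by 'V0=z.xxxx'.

(0,0): Delta=1.0000 Bond=-39.1491
(1,0): Delta=1.0000 Bond=-55.9832
(1,1): Delta=1.0000 Bond=-55.9832
(2,0): Delta=1.0000 Bond=-80.0559
(2,1): Delta=1.0000 Bond=-80.0559
(2,2): Delta=1.0000 Bond=-80.0559
V0=52.8509

Since d<R<u, set p* = (R−d)/(u−d) = 0.9434; price each node as the discounted p*-expectation of its children.
Payoff layer (t=3): V(3,0)=-40.4792, V(3,1)=1.6934, V(3,2)=67.8997, V(3,3)=171.8365
(2,0): S=79.5708. Δ = (V_up−V_dn)/(S_up−S_dn) = (1.6934−-40.4792)/(116.1734−74.0008) = 1.0000. V = [p*·1.6934 + (1−p*)·-40.4792]/1.43 = -0.4851. B = V − Δ·S = -80.0559.
(2,1): S=124.9176. Δ = (V_up−V_dn)/(S_up−S_dn) = (67.8997−1.6934)/(182.3797−116.1734) = 1.0000. V = [p*·67.8997 + (1−p*)·1.6934]/1.43 = 44.8617. B = V − Δ·S = -80.0559.
(2,2): S=196.1072. Δ = (V_up−V_dn)/(S_up−S_dn) = (171.8365−67.8997)/(286.3165−182.3797) = 1.0000. V = [p*·171.8365 + (1−p*)·67.8997]/1.43 = 116.0513. B = V − Δ·S = -80.0559.
(1,0): S=85.5600. Δ = (V_up−V_dn)/(S_up−S_dn) = (44.8617−-0.4851)/(124.9176−79.5708) = 1.0000. V = [p*·44.8617 + (1−p*)·-0.4851]/1.43 = 29.5768. B = V − Δ·S = -55.9832.
(1,1): S=134.3200. Δ = (V_up−V_dn)/(S_up−S_dn) = (116.0513−44.8617)/(196.1072−124.9176) = 1.0000. V = [p*·116.0513 + (1−p*)·44.8617]/1.43 = 78.3368. B = V − Δ·S = -55.9832.
(0,0): S=92.0000. Δ = (V_up−V_dn)/(S_up−S_dn) = (78.3368−29.5768)/(134.3200−85.5600) = 1.0000. V = [p*·78.3368 + (1−p*)·29.5768]/1.43 = 52.8509. B = V − Δ·S = -39.1491.
Root portfolio cost Δ·92+B reproduces V0=52.8509.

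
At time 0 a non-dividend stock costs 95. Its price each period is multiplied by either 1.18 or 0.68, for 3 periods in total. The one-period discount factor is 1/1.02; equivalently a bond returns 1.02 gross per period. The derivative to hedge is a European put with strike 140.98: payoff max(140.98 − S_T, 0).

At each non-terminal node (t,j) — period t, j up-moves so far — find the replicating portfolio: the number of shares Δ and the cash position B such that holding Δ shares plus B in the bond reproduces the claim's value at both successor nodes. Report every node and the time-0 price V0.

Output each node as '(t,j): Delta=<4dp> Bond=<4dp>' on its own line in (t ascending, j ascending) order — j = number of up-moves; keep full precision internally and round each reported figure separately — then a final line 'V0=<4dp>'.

(0,0): Delta=-0.8586 Bond=123.8957
(1,0): Delta=-1.0000 Bond=135.5056
(1,1): Delta=-0.8203 Bond=122.0762
(2,0): Delta=-1.0000 Bond=138.2157
(2,1): Delta=-1.0000 Bond=138.2157
(2,2): Delta=-0.7716 Bond=118.0716
V0=42.3251

The replicating-portfolio and risk-neutral prices coincide; use p* = (1.02−0.68)/(1.18−0.68) = 0.6800 for the latter.
At expiry t=3: V(3,0)=111.1090, V(3,1)=89.1450, V(3,2)=51.0310, V(3,3)=0.0000
Node (2,0) S=43.9280: V=(p*·89.1450+(1−p*)·111.1090)/1.02=94.2877; Δ=(89.1450−111.1090)/(51.8350−29.8710)=-1.0000; B=V−Δ·S=138.2157
Node (2,1) S=76.2280: V=(p*·51.0310+(1−p*)·89.1450)/1.02=61.9877; Δ=(51.0310−89.1450)/(89.9490−51.8350)=-1.0000; B=V−Δ·S=138.2157
Node (2,2) S=132.2780: V=(p*·0.0000+(1−p*)·51.0310)/1.02=16.0097; Δ=(0.0000−51.0310)/(156.0880−89.9490)=-0.7716; B=V−Δ·S=118.0716
Node (1,0) S=64.6000: V=(p*·61.9877+(1−p*)·94.2877)/1.02=70.9056; Δ=(61.9877−94.2877)/(76.2280−43.9280)=-1.0000; B=V−Δ·S=135.5056
Node (1,1) S=112.1000: V=(p*·16.0097+(1−p*)·61.9877)/1.02=30.1203; Δ=(16.0097−61.9877)/(132.2780−76.2280)=-0.8203; B=V−Δ·S=122.0762
Node (0,0) S=95.0000: V=(p*·30.1203+(1−p*)·70.9056)/1.02=42.3251; Δ=(30.1203−70.9056)/(112.1000−64.6000)=-0.8586; B=V−Δ·S=123.8957
Root portfolio cost Δ·95+B reproduces V0=42.3251.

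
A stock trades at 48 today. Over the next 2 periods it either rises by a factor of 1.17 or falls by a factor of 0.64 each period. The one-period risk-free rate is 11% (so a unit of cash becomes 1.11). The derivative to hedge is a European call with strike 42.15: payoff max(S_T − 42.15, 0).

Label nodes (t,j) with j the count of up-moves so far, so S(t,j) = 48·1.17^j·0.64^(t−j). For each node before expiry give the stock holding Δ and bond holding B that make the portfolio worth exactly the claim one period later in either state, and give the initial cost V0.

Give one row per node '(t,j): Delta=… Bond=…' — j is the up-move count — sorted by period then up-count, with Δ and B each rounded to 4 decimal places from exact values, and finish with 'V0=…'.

Since d<R<u, set p* = (R−d)/(u−d) = 0.8868; price each node as the discounted p*-expectation of its children.
Payoff layer (t=2): V(2,0)=0.0000, V(2,1)=0.0000, V(2,2)=23.5572
(1,0): S=30.7200. Δ = (V_up−V_dn)/(S_up−S_dn) = (0.0000−0.0000)/(35.9424−19.6608) = 0.0000. V = [p*·0.0000 + (1−p*)·0.0000]/1.11 = 0.0000. B = V − Δ·S = 0.0000.
(1,1): S=56.1600. Δ = (V_up−V_dn)/(S_up−S_dn) = (23.5572−0.0000)/(65.7072−35.9424) = 0.7914. V = [p*·23.5572 + (1−p*)·0.0000]/1.11 = 18.8201. B = V − Δ·S = -25.6274.
(0,0): S=48.0000. Δ = (V_up−V_dn)/(S_up−S_dn) = (18.8201−0.0000)/(56.1600−30.7200) = 0.7398. V = [p*·18.8201 + (1−p*)·0.0000]/1.11 = 15.0356. B = V − Δ·S = -20.4741.
The time-0 hedge costs 15.0356, which is the no-arbitrage price.

(0,0): Delta=0.7398 Bond=-20.4741
(1,0): Delta=0.0000 Bond=0.0000
(1,1): Delta=0.7914 Bond=-25.6274
V0=15.0356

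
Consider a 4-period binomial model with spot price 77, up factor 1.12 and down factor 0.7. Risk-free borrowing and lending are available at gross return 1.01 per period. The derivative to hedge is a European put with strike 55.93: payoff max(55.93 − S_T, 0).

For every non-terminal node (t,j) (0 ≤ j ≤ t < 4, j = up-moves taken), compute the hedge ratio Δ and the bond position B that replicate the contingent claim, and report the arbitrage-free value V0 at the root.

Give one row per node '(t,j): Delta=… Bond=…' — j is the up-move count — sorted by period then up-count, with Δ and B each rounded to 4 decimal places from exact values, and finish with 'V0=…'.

Risk-neutral probability p* = (R−d)/(u−d) = (1.01−0.7)/(1.12−0.7) = 0.7381.
Terminal payoffs: V(4,0)=37.4423, V(4,1)=26.3497, V(4,2)=8.6015, V(4,3)=0.0000, V(4,4)=0.0000
  t=3,j=0: stock 26.4110 → up 29.5803 (V=26.3497), down 18.4877 (V=37.4423). Price 28.9652; hedge Δ=-1.0000, bond B=55.3762.
  t=3,j=1: stock 42.2576 → up 47.3285 (V=8.6015), down 29.5803 (V=26.3497). Price 13.1186; hedge Δ=-1.0000, bond B=55.3762.
  t=3,j=2: stock 67.6122 → up 75.7256 (V=0.0000), down 47.3285 (V=8.6015). Price 2.2305; hedge Δ=-0.3029, bond B=22.7102.
  t=3,j=3: stock 108.1795 → up 121.1610 (V=0.0000), down 75.7256 (V=0.0000). Price 0.0000; hedge Δ=0.0000, bond B=0.0000.
  t=2,j=0: stock 37.7300 → up 42.2576 (V=13.1186), down 26.4110 (V=28.9652). Price 17.0980; hedge Δ=-1.0000, bond B=54.8280.
  t=2,j=1: stock 60.3680 → up 67.6122 (V=2.2305), down 42.2576 (V=13.1186). Price 5.0318; hedge Δ=-0.4294, bond B=30.9560.
  t=2,j=2: stock 96.5888 → up 108.1795 (V=0.0000), down 67.6122 (V=2.2305). Price 0.5784; hedge Δ=-0.0550, bond B=5.8890.
  t=1,j=0: stock 53.9000 → up 60.3680 (V=5.0318), down 37.7300 (V=17.0980). Price 8.1109; hedge Δ=-0.5330, bond B=36.8398.
  t=1,j=1: stock 86.2400 → up 96.5888 (V=0.5784), down 60.3680 (V=5.0318). Price 1.7275; hedge Δ=-0.1230, bond B=12.3309.
  t=0,j=0: stock 77.0000 → up 86.2400 (V=1.7275), down 53.9000 (V=8.1109). Price 3.3657; hedge Δ=-0.1974, bond B=18.5642.
The time-0 hedge costs 3.3657, which is the no-arbitrage price.

(0,0): Delta=-0.1974 Bond=18.5642
(1,0): Delta=-0.5330 Bond=36.8398
(1,1): Delta=-0.1230 Bond=12.3309
(2,0): Delta=-1.0000 Bond=54.8280
(2,1): Delta=-0.4294 Bond=30.9560
(2,2): Delta=-0.0550 Bond=5.8890
(3,0): Delta=-1.0000 Bond=55.3762
(3,1): Delta=-1.0000 Bond=55.3762
(3,2): Delta=-0.3029 Bond=22.7102
(3,3): Delta=0.0000 Bond=0.0000
V0=3.3657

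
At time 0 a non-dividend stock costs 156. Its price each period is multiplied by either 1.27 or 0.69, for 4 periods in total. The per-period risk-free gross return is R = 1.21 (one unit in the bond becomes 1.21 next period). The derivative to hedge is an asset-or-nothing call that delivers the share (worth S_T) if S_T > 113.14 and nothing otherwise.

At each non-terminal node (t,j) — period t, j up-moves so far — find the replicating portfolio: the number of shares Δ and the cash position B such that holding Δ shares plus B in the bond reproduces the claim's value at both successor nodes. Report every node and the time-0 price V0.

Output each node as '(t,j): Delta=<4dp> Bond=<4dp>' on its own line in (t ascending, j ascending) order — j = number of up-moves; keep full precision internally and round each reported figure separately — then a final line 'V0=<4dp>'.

Since d<R<u, set p* = (R−d)/(u−d) = 0.8966; price each node as the discounted p*-expectation of its children.
At expiry t=4: V(4,0)=0.0000, V(4,1)=0.0000, V(4,2)=119.7927, V(4,3)=220.4879, V(4,4)=405.8256
Node (3,0) S=51.2474: V=(p*·0.0000+(1−p*)·0.0000)/1.21=0.0000; Δ=(0.0000−0.0000)/(65.0842−35.3607)=0.0000; B=V−Δ·S=0.0000
Node (3,1) S=94.3249: V=(p*·119.7927+(1−p*)·0.0000)/1.21=88.7606; Δ=(119.7927−0.0000)/(119.7927−65.0842)=2.1897; B=V−Δ·S=-117.7785
Node (3,2) S=173.6126: V=(p*·220.4879+(1−p*)·119.7927)/1.21=173.6126; Δ=(220.4879−119.7927)/(220.4879−119.7927)=1.0000; B=V−Δ·S=0.0000
Node (3,3) S=319.5477: V=(p*·405.8256+(1−p*)·220.4879)/1.21=319.5477; Δ=(405.8256−220.4879)/(405.8256−220.4879)=1.0000; B=V−Δ·S=0.0000
Node (2,0) S=74.2716: V=(p*·88.7606+(1−p*)·0.0000)/1.21=65.7673; Δ=(88.7606−0.0000)/(94.3249−51.2474)=2.0605; B=V−Δ·S=-87.2682
Node (2,1) S=136.7028: V=(p*·173.6126+(1−p*)·88.7606)/1.21=136.2271; Δ=(173.6126−88.7606)/(173.6126−94.3249)=1.0702; B=V−Δ·S=-10.0694
Node (2,2) S=251.6124: V=(p*·319.5477+(1−p*)·173.6126)/1.21=251.6124; Δ=(319.5477−173.6126)/(319.5477−173.6126)=1.0000; B=V−Δ·S=0.0000
Node (1,0) S=107.6400: V=(p*·136.2271+(1−p*)·65.7673)/1.21=106.5604; Δ=(136.2271−65.7673)/(136.7028−74.2716)=1.1286; B=V−Δ·S=-14.9219
Node (1,1) S=198.1200: V=(p*·251.6124+(1−p*)·136.2271)/1.21=198.0793; Δ=(251.6124−136.2271)/(251.6124−136.7028)=1.0041; B=V−Δ·S=-0.8609
Node (0,0) S=156.0000: V=(p*·198.0793+(1−p*)·106.5604)/1.21=155.8776; Δ=(198.0793−106.5604)/(198.1200−107.6400)=1.0115; B=V−Δ·S=-1.9136
Check: Δ(0,0)·S0 + B(0,0) = 155.8776 = V0.

(0,0): Delta=1.0115 Bond=-1.9136
(1,0): Delta=1.1286 Bond=-14.9219
(1,1): Delta=1.0041 Bond=-0.8609
(2,0): Delta=2.0605 Bond=-87.2682
(2,1): Delta=1.0702 Bond=-10.0694
(2,2): Delta=1.0000 Bond=0.0000
(3,0): Delta=0.0000 Bond=0.0000
(3,1): Delta=2.1897 Bond=-117.7785
(3,2): Delta=1.0000 Bond=0.0000
(3,3): Delta=1.0000 Bond=0.0000
V0=155.8776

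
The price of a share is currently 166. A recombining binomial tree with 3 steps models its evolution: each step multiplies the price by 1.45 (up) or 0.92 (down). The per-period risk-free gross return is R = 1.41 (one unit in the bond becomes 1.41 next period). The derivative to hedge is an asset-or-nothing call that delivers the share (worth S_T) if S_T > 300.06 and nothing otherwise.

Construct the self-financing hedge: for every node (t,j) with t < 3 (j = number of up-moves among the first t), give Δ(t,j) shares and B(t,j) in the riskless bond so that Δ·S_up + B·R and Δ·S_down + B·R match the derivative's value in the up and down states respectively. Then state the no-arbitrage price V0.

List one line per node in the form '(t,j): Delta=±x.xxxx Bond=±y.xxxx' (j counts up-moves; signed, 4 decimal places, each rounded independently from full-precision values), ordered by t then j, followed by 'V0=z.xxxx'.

The replicating-portfolio and risk-neutral prices coincide; use p* = (1.41−0.92)/(1.45−0.92) = 0.9245 for the latter.
Terminal values V(3,·): V(3,0)=0.0000, V(3,1)=0.0000, V(3,2)=321.0938, V(3,3)=506.0718
(2,0): S=140.5024. Δ = (V_up−V_dn)/(S_up−S_dn) = (0.0000−0.0000)/(203.7285−129.2622) = 0.0000. V = [p*·0.0000 + (1−p*)·0.0000]/1.41 = 0.0000. B = V − Δ·S = 0.0000.
(2,1): S=221.4440. Δ = (V_up−V_dn)/(S_up−S_dn) = (321.0938−0.0000)/(321.0938−203.7285) = 2.7358. V = [p*·321.0938 + (1−p*)·0.0000]/1.41 = 210.5392. B = V − Δ·S = -395.2981.
(2,2): S=349.0150. Δ = (V_up−V_dn)/(S_up−S_dn) = (506.0718−321.0938)/(506.0717−321.0938) = 1.0000. V = [p*·506.0718 + (1−p*)·321.0938]/1.41 = 349.0150. B = V − Δ·S = 0.0000.
(1,0): S=152.7200. Δ = (V_up−V_dn)/(S_up−S_dn) = (210.5392−0.0000)/(221.4440−140.5024) = 2.6011. V = [p*·210.5392 + (1−p*)·0.0000]/1.41 = 138.0493. B = V − Δ·S = -259.1945.
(1,1): S=240.7000. Δ = (V_up−V_dn)/(S_up−S_dn) = (349.0150−210.5392)/(349.0150−221.4440) = 1.0855. V = [p*·349.0150 + (1−p*)·210.5392]/1.41 = 240.1163. B = V − Δ·S = -21.1587.
(0,0): S=166.0000. Δ = (V_up−V_dn)/(S_up−S_dn) = (240.1163−138.0493)/(240.7000−152.7200) = 1.1601. V = [p*·240.1163 + (1−p*)·138.0493]/1.41 = 164.8320. B = V − Δ·S = -27.7473.
The time-0 hedge costs 164.8320, which is the no-arbitrage price.

(0,0): Delta=1.1601 Bond=-27.7473
(1,0): Delta=2.6011 Bond=-259.1945
(1,1): Delta=1.0855 Bond=-21.1587
(2,0): Delta=0.0000 Bond=0.0000
(2,1): Delta=2.7358 Bond=-395.2981
(2,2): Delta=1.0000 Bond=0.0000
V0=164.8320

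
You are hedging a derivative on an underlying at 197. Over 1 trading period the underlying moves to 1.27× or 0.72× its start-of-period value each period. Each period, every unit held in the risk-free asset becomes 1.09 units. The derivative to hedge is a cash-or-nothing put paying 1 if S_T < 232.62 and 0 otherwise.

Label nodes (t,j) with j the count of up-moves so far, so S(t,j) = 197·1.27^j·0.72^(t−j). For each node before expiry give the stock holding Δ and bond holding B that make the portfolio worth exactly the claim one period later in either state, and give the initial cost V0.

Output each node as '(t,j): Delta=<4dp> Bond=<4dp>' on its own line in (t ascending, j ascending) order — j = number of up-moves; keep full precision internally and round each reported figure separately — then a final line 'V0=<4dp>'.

(0,0): Delta=-0.0092 Bond=2.1184
V0=0.3003

Since d<R<u, set p* = (R−d)/(u−d) = 0.6727; price each node as the discounted p*-expectation of its children.
Payoff layer (t=1): V(1,0)=1.0000, V(1,1)=0.0000
Node (0,0) S=197.0000: V=(p*·0.0000+(1−p*)·1.0000)/1.09=0.3003; Δ=(0.0000−1.0000)/(250.1900−141.8400)=-0.0092; B=V−Δ·S=2.1184
The time-0 hedge costs 0.3003, which is the no-arbitrage price.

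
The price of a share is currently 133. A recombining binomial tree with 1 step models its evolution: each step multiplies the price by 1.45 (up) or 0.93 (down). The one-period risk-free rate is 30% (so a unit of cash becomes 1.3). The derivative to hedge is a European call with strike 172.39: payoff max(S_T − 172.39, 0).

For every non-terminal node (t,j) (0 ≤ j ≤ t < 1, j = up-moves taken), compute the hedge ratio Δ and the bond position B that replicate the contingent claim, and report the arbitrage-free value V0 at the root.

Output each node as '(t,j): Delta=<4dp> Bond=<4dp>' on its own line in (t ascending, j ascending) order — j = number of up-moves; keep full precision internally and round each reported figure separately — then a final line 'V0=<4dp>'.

Under the risk-neutral measure, an up-move has probability p* = (R−d)/(u−d) = 0.7115 and values discount at R = 1.3.
Terminal payoffs: V(1,0)=0.0000, V(1,1)=20.4600
(0,0): S=133.0000. Δ = (V_up−V_dn)/(S_up−S_dn) = (20.4600−0.0000)/(192.8500−123.6900) = 0.2958. V = [p*·20.4600 + (1−p*)·0.0000]/1.3 = 11.1985. B = V − Δ·S = -28.1476.
Root portfolio cost Δ·133+B reproduces V0=11.1985.

(0,0): Delta=0.2958 Bond=-28.1476
V0=11.1985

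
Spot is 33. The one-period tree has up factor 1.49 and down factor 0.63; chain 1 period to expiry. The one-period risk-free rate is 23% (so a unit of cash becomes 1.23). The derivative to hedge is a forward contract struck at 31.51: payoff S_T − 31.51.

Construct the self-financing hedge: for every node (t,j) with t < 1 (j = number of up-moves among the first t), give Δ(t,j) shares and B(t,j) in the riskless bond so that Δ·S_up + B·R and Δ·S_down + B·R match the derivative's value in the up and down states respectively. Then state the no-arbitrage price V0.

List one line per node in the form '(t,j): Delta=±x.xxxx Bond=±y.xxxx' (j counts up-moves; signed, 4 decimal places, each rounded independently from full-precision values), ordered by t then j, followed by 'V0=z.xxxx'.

(0,0): Delta=1.0000 Bond=-25.6179
V0=7.3821

The replicating-portfolio and risk-neutral prices coincide; use p* = (1.23−0.63)/(1.49−0.63) = 0.6977 for the latter.
Terminal payoffs: V(1,0)=-10.7200, V(1,1)=17.6600
(0,0): S=33.0000. Δ = (V_up−V_dn)/(S_up−S_dn) = (17.6600−-10.7200)/(49.1700−20.7900) = 1.0000. V = [p*·17.6600 + (1−p*)·-10.7200]/1.23 = 7.3821. B = V − Δ·S = -25.6179.
The time-0 hedge costs 7.3821, which is the no-arbitrage price.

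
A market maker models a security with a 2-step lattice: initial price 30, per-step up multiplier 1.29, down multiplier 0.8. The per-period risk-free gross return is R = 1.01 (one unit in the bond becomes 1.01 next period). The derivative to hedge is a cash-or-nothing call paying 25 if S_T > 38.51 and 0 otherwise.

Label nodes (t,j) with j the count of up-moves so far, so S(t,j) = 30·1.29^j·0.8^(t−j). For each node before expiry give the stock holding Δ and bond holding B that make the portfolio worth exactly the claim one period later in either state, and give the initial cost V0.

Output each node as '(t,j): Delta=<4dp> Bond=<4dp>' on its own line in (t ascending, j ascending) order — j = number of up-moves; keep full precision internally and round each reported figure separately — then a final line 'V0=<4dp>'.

Since d<R<u, set p* = (R−d)/(u−d) = 0.4286; price each node as the discounted p*-expectation of its children.
Payoff layer (t=2): V(2,0)=0.0000, V(2,1)=0.0000, V(2,2)=25.0000
Node (1,0) S=24.0000: V=(p*·0.0000+(1−p*)·0.0000)/1.01=0.0000; Δ=(0.0000−0.0000)/(30.9600−19.2000)=0.0000; B=V−Δ·S=0.0000
Node (1,1) S=38.7000: V=(p*·25.0000+(1−p*)·0.0000)/1.01=10.6082; Δ=(25.0000−0.0000)/(49.9230−30.9600)=1.3184; B=V−Δ·S=-40.4122
Node (0,0) S=30.0000: V=(p*·10.6082+(1−p*)·0.0000)/1.01=4.5014; Δ=(10.6082−0.0000)/(38.7000−24.0000)=0.7216; B=V−Δ·S=-17.1480
Check: Δ(0,0)·S0 + B(0,0) = 4.5014 = V0.

(0,0): Delta=0.7216 Bond=-17.1480
(1,0): Delta=0.0000 Bond=0.0000
(1,1): Delta=1.3184 Bond=-40.4122
V0=4.5014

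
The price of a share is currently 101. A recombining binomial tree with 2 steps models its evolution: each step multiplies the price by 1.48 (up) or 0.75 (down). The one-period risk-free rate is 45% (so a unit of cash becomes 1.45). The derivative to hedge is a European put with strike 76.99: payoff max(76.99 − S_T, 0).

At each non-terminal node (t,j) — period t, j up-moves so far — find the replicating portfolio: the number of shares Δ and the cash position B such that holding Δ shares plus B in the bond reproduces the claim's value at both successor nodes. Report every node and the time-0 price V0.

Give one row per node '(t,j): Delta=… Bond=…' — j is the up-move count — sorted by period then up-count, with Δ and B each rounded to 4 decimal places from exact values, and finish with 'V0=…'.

(0,0): Delta=-0.0078 Bond=0.7996
(1,0): Delta=-0.3649 Bond=28.2123
(1,1): Delta=0.0000 Bond=0.0000
V0=0.0162

Since d<R<u, set p* = (R−d)/(u−d) = 0.9589; price each node as the discounted p*-expectation of its children.
Terminal payoffs: V(2,0)=20.1775, V(2,1)=0.0000, V(2,2)=0.0000
Node (1,0) S=75.7500: V=(p*·0.0000+(1−p*)·20.1775)/1.45=0.5719; Δ=(0.0000−20.1775)/(112.1100−56.8125)=-0.3649; B=V−Δ·S=28.2123
Node (1,1) S=149.4800: V=(p*·0.0000+(1−p*)·0.0000)/1.45=0.0000; Δ=(0.0000−0.0000)/(221.2304−112.1100)=0.0000; B=V−Δ·S=0.0000
Node (0,0) S=101.0000: V=(p*·0.0000+(1−p*)·0.5719)/1.45=0.0162; Δ=(0.0000−0.5719)/(149.4800−75.7500)=-0.0078; B=V−Δ·S=0.7996
The time-0 hedge costs 0.0162, which is the no-arbitrage price.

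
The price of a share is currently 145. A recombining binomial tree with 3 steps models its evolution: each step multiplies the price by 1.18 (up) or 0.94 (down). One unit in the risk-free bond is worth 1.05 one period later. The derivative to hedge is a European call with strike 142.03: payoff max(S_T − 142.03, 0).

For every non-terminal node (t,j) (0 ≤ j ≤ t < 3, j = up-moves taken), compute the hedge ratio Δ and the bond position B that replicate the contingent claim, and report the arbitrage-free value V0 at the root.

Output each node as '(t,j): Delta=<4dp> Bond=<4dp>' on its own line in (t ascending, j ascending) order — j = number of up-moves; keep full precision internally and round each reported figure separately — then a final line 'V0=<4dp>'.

Risk-neutral probability p* = (R−d)/(u−d) = (1.05−0.94)/(1.18−0.94) = 0.4583.
At expiry t=3: V(3,0)=0.0000, V(3,1)=9.1540, V(3,2)=47.7541, V(3,3)=96.2096
Node (2,0) S=128.1220: V=(p*·9.1540+(1−p*)·0.0000)/1.05=3.9958; Δ=(9.1540−0.0000)/(151.1840−120.4347)=0.2977; B=V−Δ·S=-34.1457
Node (2,1) S=160.8340: V=(p*·47.7541+(1−p*)·9.1540)/1.05=25.5673; Δ=(47.7541−9.1540)/(189.7841−151.1840)=1.0000; B=V−Δ·S=-135.2667
Node (2,2) S=201.8980: V=(p*·96.2096+(1−p*)·47.7541)/1.05=66.6313; Δ=(96.2096−47.7541)/(238.2396−189.7841)=1.0000; B=V−Δ·S=-135.2667
Node (1,0) S=136.3000: V=(p*·25.5673+(1−p*)·3.9958)/1.05=13.2217; Δ=(25.5673−3.9958)/(160.8340−128.1220)=0.6594; B=V−Δ·S=-76.6598
Node (1,1) S=171.1000: V=(p*·66.6313+(1−p*)·25.5673)/1.05=42.2746; Δ=(66.6313−25.5673)/(201.8980−160.8340)=1.0000; B=V−Δ·S=-128.8254
Node (0,0) S=145.0000: V=(p*·42.2746+(1−p*)·13.2217)/1.05=25.2739; Δ=(42.2746−13.2217)/(171.1000−136.3000)=0.8349; B=V−Δ·S=-95.7800
The time-0 hedge costs 25.2739, which is the no-arbitrage price.

(0,0): Delta=0.8349 Bond=-95.7800
(1,0): Delta=0.6594 Bond=-76.6598
(1,1): Delta=1.0000 Bond=-128.8254
(2,0): Delta=0.2977 Bond=-34.1457
(2,1): Delta=1.0000 Bond=-135.2667
(2,2): Delta=1.0000 Bond=-135.2667
V0=25.2739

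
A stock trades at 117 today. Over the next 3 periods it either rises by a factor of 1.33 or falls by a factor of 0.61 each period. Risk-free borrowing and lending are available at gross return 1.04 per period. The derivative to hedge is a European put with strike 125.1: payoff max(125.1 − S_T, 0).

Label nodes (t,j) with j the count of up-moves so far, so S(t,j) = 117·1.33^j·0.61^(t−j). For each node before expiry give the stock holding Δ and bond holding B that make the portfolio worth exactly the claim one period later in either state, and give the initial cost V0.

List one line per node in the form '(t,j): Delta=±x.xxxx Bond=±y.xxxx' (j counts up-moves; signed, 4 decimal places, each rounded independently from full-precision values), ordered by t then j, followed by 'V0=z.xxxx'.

(0,0): Delta=-0.4106 Bond=71.1311
(1,0): Delta=-0.9872 Bond=115.1257
(1,1): Delta=-0.2323 Bond=46.2244
(2,0): Delta=-1.0000 Bond=120.2885
(2,1): Delta=-0.9832 Bond=119.3546
(2,2): Delta=0.0000 Bond=0.0000
V0=23.0880

No-arbitrage ⇒ martingale measure with p* = (R−d)/(u−d) = 0.5972.
Terminal values V(3,·): V(3,0)=98.5432, V(3,1)=67.1975, V(3,2)=0.0000, V(3,3)=0.0000
Node (2,0) S=43.5357: V=(p*·67.1975+(1−p*)·98.5432)/1.04=76.7528; Δ=(67.1975−98.5432)/(57.9025−26.5568)=-1.0000; B=V−Δ·S=120.2885
Node (2,1) S=94.9221: V=(p*·0.0000+(1−p*)·67.1975)/1.04=26.0247; Δ=(0.0000−67.1975)/(126.2464−57.9025)=-0.9832; B=V−Δ·S=119.3546
Node (2,2) S=206.9613: V=(p*·0.0000+(1−p*)·0.0000)/1.04=0.0000; Δ=(0.0000−0.0000)/(275.2585−126.2464)=0.0000; B=V−Δ·S=0.0000
Node (1,0) S=71.3700: V=(p*·26.0247+(1−p*)·76.7528)/1.04=44.6700; Δ=(26.0247−76.7528)/(94.9221−43.5357)=-0.9872; B=V−Δ·S=115.1257
Node (1,1) S=155.6100: V=(p*·0.0000+(1−p*)·26.0247)/1.04=10.0790; Δ=(0.0000−26.0247)/(206.9613−94.9221)=-0.2323; B=V−Δ·S=46.2244
Node (0,0) S=117.0000: V=(p*·10.0790+(1−p*)·44.6700)/1.04=23.0880; Δ=(10.0790−44.6700)/(155.6100−71.3700)=-0.4106; B=V−Δ·S=71.1311
The time-0 hedge costs 23.0880, which is the no-arbitrage price.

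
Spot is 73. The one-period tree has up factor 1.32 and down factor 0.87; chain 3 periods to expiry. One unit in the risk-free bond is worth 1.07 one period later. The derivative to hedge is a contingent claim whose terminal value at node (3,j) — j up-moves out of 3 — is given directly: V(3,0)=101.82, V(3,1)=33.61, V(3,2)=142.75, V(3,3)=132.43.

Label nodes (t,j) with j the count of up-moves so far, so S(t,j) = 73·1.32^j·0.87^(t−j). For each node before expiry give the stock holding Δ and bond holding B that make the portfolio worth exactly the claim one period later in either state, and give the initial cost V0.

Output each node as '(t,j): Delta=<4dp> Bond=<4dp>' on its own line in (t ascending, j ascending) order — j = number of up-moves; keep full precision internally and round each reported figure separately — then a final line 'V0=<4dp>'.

Since d<R<u, set p* = (R−d)/(u−d) = 0.4444; price each node as the discounted p*-expectation of its children.
Payoff layer (t=3): V(3,0)=101.8200, V(3,1)=33.6100, V(3,2)=142.7500, V(3,3)=132.4300
Node (2,0) S=55.2537: V=(p*·33.6100+(1−p*)·101.8200)/1.07=66.8266; Δ=(33.6100−101.8200)/(72.9349−48.0707)=-2.7433; B=V−Δ·S=218.4044
Node (2,1) S=83.8332: V=(p*·142.7500+(1−p*)·33.6100)/1.07=76.7445; Δ=(142.7500−33.6100)/(110.6598−72.9349)=2.8930; B=V−Δ·S=-165.7888
Node (2,2) S=127.1952: V=(p*·132.4300+(1−p*)·142.7500)/1.07=129.1246; Δ=(132.4300−142.7500)/(167.8977−110.6598)=-0.1803; B=V−Δ·S=152.0579
Node (1,0) S=63.5100: V=(p*·76.7445+(1−p*)·66.8266)/1.07=66.5744; Δ=(76.7445−66.8266)/(83.8332−55.2537)=0.3470; B=V−Δ·S=44.5344
Node (1,1) S=96.3600: V=(p*·129.1246+(1−p*)·76.7445)/1.07=93.4809; Δ=(129.1246−76.7445)/(127.1952−83.8332)=1.2080; B=V−Δ·S=-22.9192
Node (0,0) S=73.0000: V=(p*·93.4809+(1−p*)·66.5744)/1.07=73.3952; Δ=(93.4809−66.5744)/(96.3600−63.5100)=0.8191; B=V−Δ·S=13.6028
Each (Δ,B) replicates both successor values, so the strategy is self-financing and V0 is arbitrage-free.

(0,0): Delta=0.8191 Bond=13.6028
(1,0): Delta=0.3470 Bond=44.5344
(1,1): Delta=1.2080 Bond=-22.9192
(2,0): Delta=-2.7433 Bond=218.4044
(2,1): Delta=2.8930 Bond=-165.7888
(2,2): Delta=-0.1803 Bond=152.0579
V0=73.3952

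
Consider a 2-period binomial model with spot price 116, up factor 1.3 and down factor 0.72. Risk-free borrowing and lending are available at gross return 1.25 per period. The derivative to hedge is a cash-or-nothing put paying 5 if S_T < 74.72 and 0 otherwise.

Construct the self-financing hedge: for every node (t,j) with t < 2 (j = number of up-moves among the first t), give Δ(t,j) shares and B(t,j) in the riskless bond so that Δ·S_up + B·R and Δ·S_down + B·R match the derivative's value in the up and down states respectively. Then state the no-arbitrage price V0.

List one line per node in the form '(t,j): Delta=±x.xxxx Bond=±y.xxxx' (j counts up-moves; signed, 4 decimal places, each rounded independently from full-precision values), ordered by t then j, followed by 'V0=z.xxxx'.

Under the risk-neutral measure, an up-move has probability p* = (R−d)/(u−d) = 0.9138 and values discount at R = 1.25.
Terminal values V(2,·): V(2,0)=5.0000, V(2,1)=0.0000, V(2,2)=0.0000
Node (1,0) S=83.5200: V=(p*·0.0000+(1−p*)·5.0000)/1.25=0.3448; Δ=(0.0000−5.0000)/(108.5760−60.1344)=-0.1032; B=V−Δ·S=8.9655
Node (1,1) S=150.8000: V=(p*·0.0000+(1−p*)·0.0000)/1.25=0.0000; Δ=(0.0000−0.0000)/(196.0400−108.5760)=0.0000; B=V−Δ·S=0.0000
Node (0,0) S=116.0000: V=(p*·0.0000+(1−p*)·0.3448)/1.25=0.0238; Δ=(0.0000−0.3448)/(150.8000−83.5200)=-0.0051; B=V−Δ·S=0.6183
Self-financing check: at every node Δ·S+B equals the discounted successor values.

(0,0): Delta=-0.0051 Bond=0.6183
(1,0): Delta=-0.1032 Bond=8.9655
(1,1): Delta=0.0000 Bond=0.0000
V0=0.0238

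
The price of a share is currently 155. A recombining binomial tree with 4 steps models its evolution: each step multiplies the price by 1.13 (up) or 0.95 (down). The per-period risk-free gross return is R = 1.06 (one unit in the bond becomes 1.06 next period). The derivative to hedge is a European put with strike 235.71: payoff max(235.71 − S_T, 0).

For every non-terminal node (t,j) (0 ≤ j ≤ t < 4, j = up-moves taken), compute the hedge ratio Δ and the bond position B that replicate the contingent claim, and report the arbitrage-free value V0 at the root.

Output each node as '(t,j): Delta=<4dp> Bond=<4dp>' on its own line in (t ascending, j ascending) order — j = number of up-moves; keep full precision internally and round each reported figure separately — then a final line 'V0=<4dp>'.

The replicating-portfolio and risk-neutral prices coincide; use p* = (1.06−0.95)/(1.13−0.95) = 0.6111 for the latter.
Payoff layer (t=4): V(4,0)=109.4615, V(4,1)=85.5408, V(4,2)=57.0877, V(4,3)=23.2434, V(4,4)=0.0000
(3,0): S=132.8931. Δ = (V_up−V_dn)/(S_up−S_dn) = (85.5408−109.4615)/(150.1692−126.2485) = -1.0000. V = [p*·85.5408 + (1−p*)·109.4615]/1.06 = 89.4748. B = V − Δ·S = 222.3679.
(3,1): S=158.0729. Δ = (V_up−V_dn)/(S_up−S_dn) = (57.0877−85.5408)/(178.6223−150.1692) = -1.0000. V = [p*·57.0877 + (1−p*)·85.5408]/1.06 = 64.2950. B = V − Δ·S = 222.3679.
(3,2): S=188.0235. Δ = (V_up−V_dn)/(S_up−S_dn) = (23.2434−57.0877)/(212.4666−178.6223) = -1.0000. V = [p*·23.2434 + (1−p*)·57.0877]/1.06 = 34.3444. B = V − Δ·S = 222.3679.
(3,3): S=223.6490. Δ = (V_up−V_dn)/(S_up−S_dn) = (0.0000−23.2434)/(252.7234−212.4666) = -0.5774. V = [p*·0.0000 + (1−p*)·23.2434]/1.06 = 8.5275. B = V − Δ·S = 137.6576.
(2,0): S=139.8875. Δ = (V_up−V_dn)/(S_up−S_dn) = (64.2950−89.4748)/(158.0729−132.8931) = -1.0000. V = [p*·64.2950 + (1−p*)·89.4748]/1.06 = 69.8936. B = V − Δ·S = 209.7811.
(2,1): S=166.3925. Δ = (V_up−V_dn)/(S_up−S_dn) = (34.3444−64.2950)/(188.0235−158.0729) = -1.0000. V = [p*·34.3444 + (1−p*)·64.2950]/1.06 = 43.3886. B = V − Δ·S = 209.7811.
(2,2): S=197.9195. Δ = (V_up−V_dn)/(S_up−S_dn) = (8.5275−34.3444)/(223.6490−188.0235) = -0.7247. V = [p*·8.5275 + (1−p*)·34.3444]/1.06 = 17.5164. B = V − Δ·S = 160.9438.
(1,0): S=147.2500. Δ = (V_up−V_dn)/(S_up−S_dn) = (43.3886−69.8936)/(166.3925−139.8875) = -1.0000. V = [p*·43.3886 + (1−p*)·69.8936]/1.06 = 50.6567. B = V − Δ·S = 197.9067.
(1,1): S=175.1500. Δ = (V_up−V_dn)/(S_up−S_dn) = (17.5164−43.3886)/(197.9195−166.3925) = -0.8206. V = [p*·17.5164 + (1−p*)·43.3886]/1.06 = 26.0168. B = V − Δ·S = 169.7510.
(0,0): S=155.0000. Δ = (V_up−V_dn)/(S_up−S_dn) = (26.0168−50.6567)/(175.1500−147.2500) = -0.8831. V = [p*·26.0168 + (1−p*)·50.6567]/1.06 = 33.5839. B = V − Δ·S = 170.4721.
Root portfolio cost Δ·155+B reproduces V0=33.5839.

(0,0): Delta=-0.8831 Bond=170.4721
(1,0): Delta=-1.0000 Bond=197.9067
(1,1): Delta=-0.8206 Bond=169.7510
(2,0): Delta=-1.0000 Bond=209.7811
(2,1): Delta=-1.0000 Bond=209.7811
(2,2): Delta=-0.7247 Bond=160.9438
(3,0): Delta=-1.0000 Bond=222.3679
(3,1): Delta=-1.0000 Bond=222.3679
(3,2): Delta=-1.0000 Bond=222.3679
(3,3): Delta=-0.5774 Bond=137.6576
V0=33.5839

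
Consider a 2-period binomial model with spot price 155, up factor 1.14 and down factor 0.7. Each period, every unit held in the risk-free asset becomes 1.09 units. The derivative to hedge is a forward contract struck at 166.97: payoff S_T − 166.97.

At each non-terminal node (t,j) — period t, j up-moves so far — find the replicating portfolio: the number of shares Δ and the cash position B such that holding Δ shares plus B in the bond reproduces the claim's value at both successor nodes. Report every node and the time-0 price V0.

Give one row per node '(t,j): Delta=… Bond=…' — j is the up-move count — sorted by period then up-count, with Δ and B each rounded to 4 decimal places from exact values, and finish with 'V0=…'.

(0,0): Delta=1.0000 Bond=-140.5353
(1,0): Delta=1.0000 Bond=-153.1835
(1,1): Delta=1.0000 Bond=-153.1835
V0=14.4647

Since d<R<u, set p* = (R−d)/(u−d) = 0.8864; price each node as the discounted p*-expectation of its children.
Terminal payoffs: V(2,0)=-91.0200, V(2,1)=-43.2800, V(2,2)=34.4680
Node (1,0) S=108.5000: V=(p*·-43.2800+(1−p*)·-91.0200)/1.09=-44.6835; Δ=(-43.2800−-91.0200)/(123.6900−75.9500)=1.0000; B=V−Δ·S=-153.1835
Node (1,1) S=176.7000: V=(p*·34.4680+(1−p*)·-43.2800)/1.09=23.5165; Δ=(34.4680−-43.2800)/(201.4380−123.6900)=1.0000; B=V−Δ·S=-153.1835
Node (0,0) S=155.0000: V=(p*·23.5165+(1−p*)·-44.6835)/1.09=14.4647; Δ=(23.5165−-44.6835)/(176.7000−108.5000)=1.0000; B=V−Δ·S=-140.5353
Each (Δ,B) replicates both successor values, so the strategy is self-financing and V0 is arbitrage-free.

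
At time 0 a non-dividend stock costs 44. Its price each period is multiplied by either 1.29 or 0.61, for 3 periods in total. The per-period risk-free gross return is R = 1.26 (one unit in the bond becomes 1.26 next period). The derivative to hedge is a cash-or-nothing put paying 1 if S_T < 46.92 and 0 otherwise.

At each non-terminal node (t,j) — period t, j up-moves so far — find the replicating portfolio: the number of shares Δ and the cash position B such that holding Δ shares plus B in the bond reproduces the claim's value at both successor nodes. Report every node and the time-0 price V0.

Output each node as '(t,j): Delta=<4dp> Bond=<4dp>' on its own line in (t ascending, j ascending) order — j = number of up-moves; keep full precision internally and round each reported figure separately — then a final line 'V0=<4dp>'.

(0,0): Delta=-0.0192 Bond=0.9097
(1,0): Delta=0.0000 Bond=0.6299
(1,1): Delta=-0.0197 Bond=1.1700
(2,0): Delta=0.0000 Bond=0.7937
(2,1): Delta=0.0000 Bond=0.7937
(2,2): Delta=-0.0201 Bond=1.5056
V0=0.0633

Under the risk-neutral measure, an up-move has probability p* = (R−d)/(u−d) = 0.9559 and values discount at R = 1.26.
Terminal values V(3,·): V(3,0)=1.0000, V(3,1)=1.0000, V(3,2)=1.0000, V(3,3)=0.0000
  t=2,j=0: stock 16.3724 → up 21.1204 (V=1.0000), down 9.9872 (V=1.0000). Price 0.7937; hedge Δ=0.0000, bond B=0.7937.
  t=2,j=1: stock 34.6236 → up 44.6644 (V=1.0000), down 21.1204 (V=1.0000). Price 0.7937; hedge Δ=0.0000, bond B=0.7937.
  t=2,j=2: stock 73.2204 → up 94.4543 (V=0.0000), down 44.6644 (V=1.0000). Price 0.0350; hedge Δ=-0.0201, bond B=1.5056.
  t=1,j=0: stock 26.8400 → up 34.6236 (V=0.7937), down 16.3724 (V=0.7937). Price 0.6299; hedge Δ=0.0000, bond B=0.6299.
  t=1,j=1: stock 56.7600 → up 73.2204 (V=0.0350), down 34.6236 (V=0.7937). Price 0.0544; hedge Δ=-0.0197, bond B=1.1700.
  t=0,j=0: stock 44.0000 → up 56.7600 (V=0.0544), down 26.8400 (V=0.6299). Price 0.0633; hedge Δ=-0.0192, bond B=0.9097.
Root portfolio cost Δ·44+B reproduces V0=0.0633.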